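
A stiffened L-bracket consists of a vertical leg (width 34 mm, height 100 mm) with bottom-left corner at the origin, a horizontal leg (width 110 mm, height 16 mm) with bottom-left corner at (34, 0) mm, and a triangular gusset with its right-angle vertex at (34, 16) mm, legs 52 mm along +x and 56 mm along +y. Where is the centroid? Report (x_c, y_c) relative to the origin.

vertical leg: A = 34 × 100 = 3400.00, centroid at (17.00, 50.00).
horizontal leg: A = 110 × 16 = 1760.00, centroid at (89.00, 8.00).
gusset: A = ½·52·56 = 1456.00, centroid at (51.33, 34.67).
ΣA = 6616.00 mm², ΣAx_c = 289181.33 mm³, ΣAy_c = 234554.67 mm³.
x_c = 289181.33/6616.00 = 43.71 mm; y_c = 234554.67/6616.00 = 35.45 mm.

x_c = 43.71 mm, y_c = 35.45 mm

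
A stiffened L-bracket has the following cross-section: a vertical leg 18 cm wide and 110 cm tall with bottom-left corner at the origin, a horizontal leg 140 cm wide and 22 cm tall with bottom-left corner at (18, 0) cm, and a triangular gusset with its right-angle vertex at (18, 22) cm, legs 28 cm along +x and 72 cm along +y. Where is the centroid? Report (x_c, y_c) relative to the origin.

vertical leg: A = 18 × 110 = 1980.00, centroid at (9.00, 55.00).
horizontal leg: A = 140 × 22 = 3080.00, centroid at (88.00, 11.00).
gusset: A = ½·28·72 = 1008.00, centroid at (27.33, 46.00).
ΣA = 6068.00 cm², ΣAx_c = 316412.00 cm³, ΣAy_c = 189148.00 cm³.
x_c = 316412.00/6068.00 = 52.14 cm; y_c = 189148.00/6068.00 = 31.17 cm.

x_c = 52.14 cm, y_c = 31.17 cm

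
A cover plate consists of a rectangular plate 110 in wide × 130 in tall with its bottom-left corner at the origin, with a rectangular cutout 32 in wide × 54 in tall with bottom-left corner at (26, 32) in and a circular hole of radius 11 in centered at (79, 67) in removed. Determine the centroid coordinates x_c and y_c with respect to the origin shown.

Part | A | x̄ᵢ | ȳᵢ | A·x̄ᵢ | A·ȳᵢ
plate | 14300.00 | 55.00 | 65.00 | 786500.00 | 929500.00
hole 1 | -1728.00 | 42.00 | 59.00 | -72576.00 | -101952.00
hole 2 | -380.13 | 79.00 | 67.00 | -30030.48 | -25468.89
Σ | 12191.87 |  |  | 683893.52 | 802079.11
x_c = 683893.52 / 12191.87 = 56.09 in
y_c = 802079.11 / 12191.87 = 65.79 in

x_c = 56.09 in, y_c = 65.79 in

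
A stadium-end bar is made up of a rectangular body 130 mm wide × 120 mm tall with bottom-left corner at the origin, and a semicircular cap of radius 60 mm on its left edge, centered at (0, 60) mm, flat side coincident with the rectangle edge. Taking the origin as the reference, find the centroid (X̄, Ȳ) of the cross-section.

X̄ = 40.93 mm, Ȳ = 60.00 mm

rectangular body: A = 130 × 120 = 15600.00, centroid at (65.00, 60.00).
semicircular end: A = ½π·60² = 5654.87, centroid at (-25.46, 60.00).
ΣA = 21254.87 mm²
ΣAX̄ = (15600.00)(65.00) + (5654.87)(-25.46) = 870000.00 mm³
ΣAȲ = (15600.00)(60.00) + (5654.87)(60.00) = 1275292.01 mm³
X̄ = 870000.00 / 21254.87 = 40.93 mm
Ȳ = 1275292.01 / 21254.87 = 60.00 mm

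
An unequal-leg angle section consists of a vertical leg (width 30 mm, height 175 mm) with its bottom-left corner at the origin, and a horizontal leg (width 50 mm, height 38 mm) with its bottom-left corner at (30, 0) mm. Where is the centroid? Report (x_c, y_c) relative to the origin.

Part | A | x̄ᵢ | ȳᵢ | A·x̄ᵢ | A·ȳᵢ
vertical leg | 5250.00 | 15.00 | 87.50 | 78750.00 | 459375.00
horizontal leg | 1900.00 | 55.00 | 19.00 | 104500.00 | 36100.00
Σ | 7150.00 |  |  | 183250.00 | 495475.00
x_c = 183250.00 / 7150.00 = 25.63 mm
y_c = 495475.00 / 7150.00 = 69.30 mm

x_c = 25.63 mm, y_c = 69.30 mm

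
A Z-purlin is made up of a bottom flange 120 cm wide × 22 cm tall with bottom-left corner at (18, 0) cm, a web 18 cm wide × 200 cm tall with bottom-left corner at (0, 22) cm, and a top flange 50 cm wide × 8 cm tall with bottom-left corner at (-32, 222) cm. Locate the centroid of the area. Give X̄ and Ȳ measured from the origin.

X̄ = 35.47 cm, Ȳ = 84.13 cm

bottom flange: A = 120 × 22 = 2640.00, centroid at (78.00, 11.00).
web: A = 18 × 200 = 3600.00, centroid at (9.00, 122.00).
top flange: A = 50 × 8 = 400.00, centroid at (-7.00, 226.00).
ΣA = 6640.00 cm²
ΣAX̄ = (2640.00)(78.00) + (3600.00)(9.00) + (400.00)(-7.00) = 235520.00 cm³
ΣAȲ = (2640.00)(11.00) + (3600.00)(122.00) + (400.00)(226.00) = 558640.00 cm³
X̄ = 235520.00 / 6640.00 = 35.47 cm
Ȳ = 558640.00 / 6640.00 = 84.13 cm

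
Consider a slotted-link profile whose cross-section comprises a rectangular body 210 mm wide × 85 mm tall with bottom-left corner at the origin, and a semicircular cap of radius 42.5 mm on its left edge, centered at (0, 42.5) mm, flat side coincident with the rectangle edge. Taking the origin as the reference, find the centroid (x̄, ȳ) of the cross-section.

x̄ = 88.13 mm, ȳ = 42.50 mm

rectangular body: A = 210 × 85 = 17850.00, centroid at (105.00, 42.50).
semicircular end: A = ½π·42.5² = 2837.25, centroid at (-18.04, 42.50).
ΣA = 20687.25 mm², ΣAx̄ = 1823072.92 mm³, ΣAȳ = 879208.16 mm³.
x̄ = 1823072.92/20687.25 = 88.13 mm; ȳ = 879208.16/20687.25 = 42.50 mm.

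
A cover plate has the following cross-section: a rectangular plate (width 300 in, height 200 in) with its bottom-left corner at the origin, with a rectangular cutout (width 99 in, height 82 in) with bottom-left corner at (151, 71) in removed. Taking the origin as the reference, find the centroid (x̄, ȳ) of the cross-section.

plate: A = 300 × 200 = 60000.00, centroid at (150.00, 100.00).
hole: A = −(99 × 82) = -8118.00, centroid at (200.50, 112.00).
ΣA = 51882.00 in²
ΣAx̄ = (60000.00)(150.00) + (-8118.00)(200.50) = 7372341.00 in³
ΣAȳ = (60000.00)(100.00) + (-8118.00)(112.00) = 5090784.00 in³
x̄ = 7372341.00 / 51882.00 = 142.10 in
ȳ = 5090784.00 / 51882.00 = 98.12 in

x̄ = 142.10 in, ȳ = 98.12 in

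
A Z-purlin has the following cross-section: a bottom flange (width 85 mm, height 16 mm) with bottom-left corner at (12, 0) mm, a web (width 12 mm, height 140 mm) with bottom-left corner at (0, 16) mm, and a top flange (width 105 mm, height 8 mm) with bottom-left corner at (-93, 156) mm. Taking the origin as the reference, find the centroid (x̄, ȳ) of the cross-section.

x̄ = 12.93 mm, ȳ = 74.68 mm

Part | A | x̄ᵢ | ȳᵢ | A·x̄ᵢ | A·ȳᵢ
bottom flange | 1360.00 | 54.50 | 8.00 | 74120.00 | 10880.00
web | 1680.00 | 6.00 | 86.00 | 10080.00 | 144480.00
top flange | 840.00 | -40.50 | 160.00 | -34020.00 | 134400.00
Σ | 3880.00 |  |  | 50180.00 | 289760.00
x̄ = 50180.00 / 3880.00 = 12.93 mm
ȳ = 289760.00 / 3880.00 = 74.68 mm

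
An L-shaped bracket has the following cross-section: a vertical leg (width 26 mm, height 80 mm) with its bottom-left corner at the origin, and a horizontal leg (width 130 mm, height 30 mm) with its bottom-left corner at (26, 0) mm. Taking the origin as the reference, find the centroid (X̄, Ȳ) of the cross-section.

X̄ = 63.87 mm, Ȳ = 23.70 mm

vertical leg: A = 26 × 80 = 2080.00, centroid at (13.00, 40.00).
horizontal leg: A = 130 × 30 = 3900.00, centroid at (91.00, 15.00).
ΣA = 5980.00 mm², ΣAX̄ = 381940.00 mm³, ΣAȲ = 141700.00 mm³.
X̄ = 381940.00/5980.00 = 63.87 mm; Ȳ = 141700.00/5980.00 = 23.70 mm.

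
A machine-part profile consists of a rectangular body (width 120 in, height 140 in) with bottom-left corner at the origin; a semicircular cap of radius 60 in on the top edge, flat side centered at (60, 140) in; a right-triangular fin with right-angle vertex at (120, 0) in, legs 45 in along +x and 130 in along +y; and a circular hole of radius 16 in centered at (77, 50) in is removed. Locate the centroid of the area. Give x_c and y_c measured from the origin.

x_c = 68.37 in, y_c = 89.45 in

Part | A | x̄ᵢ | ȳᵢ | A·x̄ᵢ | A·ȳᵢ
rectangular body | 16800.00 | 60.00 | 70.00 | 1008000.00 | 1176000.00
semicircular top | 5654.87 | 60.00 | 165.46 | 339292.01 | 935681.35
triangular fin | 2925.00 | 135.00 | 43.33 | 394875.00 | 126750.00
hole | -804.25 | 77.00 | 50.00 | -61927.07 | -40212.39
Σ | 24575.62 |  |  | 1680239.93 | 2198218.96
x_c = 1680239.93 / 24575.62 = 68.37 in
y_c = 2198218.96 / 24575.62 = 89.45 in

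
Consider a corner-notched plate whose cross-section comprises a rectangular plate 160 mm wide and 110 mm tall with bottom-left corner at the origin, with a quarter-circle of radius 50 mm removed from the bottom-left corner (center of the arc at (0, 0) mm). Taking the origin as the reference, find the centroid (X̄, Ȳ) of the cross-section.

plate: A = 160 × 110 = 17600.00, centroid at (80.00, 55.00).
removed quarter-circle: A = −¼π·50² = -1963.50, centroid at (21.22, 21.22).
ΣA = 15636.50 mm²
ΣAX̄ = (17600.00)(80.00) + (-1963.50)(21.22) = 1366333.33 mm³
ΣAȲ = (17600.00)(55.00) + (-1963.50)(21.22) = 926333.33 mm³
X̄ = 1366333.33 / 15636.50 = 87.38 mm
Ȳ = 926333.33 / 15636.50 = 59.24 mm

X̄ = 87.38 mm, Ȳ = 59.24 mm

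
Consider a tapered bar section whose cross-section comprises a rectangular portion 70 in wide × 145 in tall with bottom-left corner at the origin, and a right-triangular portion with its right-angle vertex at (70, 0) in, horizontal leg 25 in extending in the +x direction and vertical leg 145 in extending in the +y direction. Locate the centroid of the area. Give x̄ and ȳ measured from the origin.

rectangular portion: A = 70 × 145 = 10150.00, centroid at (35.00, 72.50).
triangular portion: A = ½·25·145 = 1812.50, centroid at (78.33, 48.33).
ΣA = 11962.50 in²
ΣAx̄ = (10150.00)(35.00) + (1812.50)(78.33) = 497229.17 in³
ΣAȳ = (10150.00)(72.50) + (1812.50)(48.33) = 823479.17 in³
x̄ = 497229.17 / 11962.50 = 41.57 in
ȳ = 823479.17 / 11962.50 = 68.84 in

x̄ = 41.57 in, ȳ = 68.84 in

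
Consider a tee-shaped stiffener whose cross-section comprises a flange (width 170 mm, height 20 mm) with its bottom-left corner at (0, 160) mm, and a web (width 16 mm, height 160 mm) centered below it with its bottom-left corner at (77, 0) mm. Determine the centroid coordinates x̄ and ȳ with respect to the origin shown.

web: A = 16 × 160 = 2560.00, centroid at (85.00, 80.00).
flange: A = 170 × 20 = 3400.00, centroid at (85.00, 170.00).
ΣA = 5960.00 mm²
ΣAx̄ = (2560.00)(85.00) + (3400.00)(85.00) = 506600.00 mm³
ΣAȳ = (2560.00)(80.00) + (3400.00)(170.00) = 782800.00 mm³
x̄ = 506600.00 / 5960.00 = 85.00 mm
ȳ = 782800.00 / 5960.00 = 131.34 mm

x̄ = 85.00 mm, ȳ = 131.34 mm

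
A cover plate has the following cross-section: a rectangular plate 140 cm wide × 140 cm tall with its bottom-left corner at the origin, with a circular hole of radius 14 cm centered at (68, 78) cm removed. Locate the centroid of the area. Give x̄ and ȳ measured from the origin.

plate: A = 140 × 140 = 19600.00, centroid at (70.00, 70.00).
hole: A = −π·14² = -615.75, centroid at (68.00, 78.00).
ΣA = 18984.25 cm²
ΣAx̄ = (19600.00)(70.00) + (-615.75)(68.00) = 1330128.85 cm³
ΣAȳ = (19600.00)(70.00) + (-615.75)(78.00) = 1323971.33 cm³
x̄ = 1330128.85 / 18984.25 = 70.06 cm
ȳ = 1323971.33 / 18984.25 = 69.74 cm

x̄ = 70.06 cm, ȳ = 69.74 cm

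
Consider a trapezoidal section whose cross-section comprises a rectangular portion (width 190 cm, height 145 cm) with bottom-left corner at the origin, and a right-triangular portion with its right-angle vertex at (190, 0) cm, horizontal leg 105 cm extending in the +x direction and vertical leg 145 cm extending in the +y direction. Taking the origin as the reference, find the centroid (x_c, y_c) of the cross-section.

rectangular portion: A = 190 × 145 = 27550.00, centroid at (95.00, 72.50).
triangular portion: A = ½·105·145 = 7612.50, centroid at (225.00, 48.33).
ΣA = 35162.50 cm²
ΣAx_c = (27550.00)(95.00) + (7612.50)(225.00) = 4330062.50 cm³
ΣAy_c = (27550.00)(72.50) + (7612.50)(48.33) = 2365312.50 cm³
x_c = 4330062.50 / 35162.50 = 123.14 cm
y_c = 2365312.50 / 35162.50 = 67.27 cm

x_c = 123.14 cm, y_c = 67.27 cm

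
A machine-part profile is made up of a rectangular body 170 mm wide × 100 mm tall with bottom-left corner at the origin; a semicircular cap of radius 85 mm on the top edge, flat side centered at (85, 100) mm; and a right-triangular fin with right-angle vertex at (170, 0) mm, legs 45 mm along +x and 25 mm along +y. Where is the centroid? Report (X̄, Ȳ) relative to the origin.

X̄ = 86.95 mm, Ȳ = 82.98 mm

rectangular body: A = 170 × 100 = 17000.00, centroid at (85.00, 50.00).
semicircular top: A = ½π·85² = 11349.00, centroid at (85.00, 136.08).
triangular fin: A = ½·45·25 = 562.50, centroid at (185.00, 8.33).
ΣA = 28911.50 mm², ΣAX̄ = 2513727.79 mm³, ΣAȲ = 2399004.51 mm³.
X̄ = 2513727.79/28911.50 = 86.95 mm; Ȳ = 2399004.51/28911.50 = 82.98 mm.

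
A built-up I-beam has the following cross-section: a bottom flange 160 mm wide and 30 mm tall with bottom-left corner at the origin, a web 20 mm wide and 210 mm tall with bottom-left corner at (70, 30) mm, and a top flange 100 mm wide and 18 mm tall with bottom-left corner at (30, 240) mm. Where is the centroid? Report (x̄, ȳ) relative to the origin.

bottom flange: A = 160 × 30 = 4800.00, centroid at (80.00, 15.00).
web: A = 20 × 210 = 4200.00, centroid at (80.00, 135.00).
top flange: A = 100 × 18 = 1800.00, centroid at (80.00, 249.00).
ΣA = 10800.00 mm²
ΣAx̄ = (4800.00)(80.00) + (4200.00)(80.00) + (1800.00)(80.00) = 864000.00 mm³
ΣAȳ = (4800.00)(15.00) + (4200.00)(135.00) + (1800.00)(249.00) = 1087200.00 mm³
x̄ = 864000.00 / 10800.00 = 80.00 mm
ȳ = 1087200.00 / 10800.00 = 100.67 mm

x̄ = 80.00 mm, ȳ = 100.67 mm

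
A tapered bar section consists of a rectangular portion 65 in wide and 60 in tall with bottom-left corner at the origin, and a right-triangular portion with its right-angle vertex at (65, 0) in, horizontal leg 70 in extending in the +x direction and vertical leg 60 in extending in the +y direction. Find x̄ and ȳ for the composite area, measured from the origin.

x̄ = 52.04 in, ȳ = 26.50 in

rectangular portion: A = 65 × 60 = 3900.00, centroid at (32.50, 30.00).
triangular portion: A = ½·70·60 = 2100.00, centroid at (88.33, 20.00).
ΣA = 6000.00 in²
ΣAx̄ = (3900.00)(32.50) + (2100.00)(88.33) = 312250.00 in³
ΣAȳ = (3900.00)(30.00) + (2100.00)(20.00) = 159000.00 in³
x̄ = 312250.00 / 6000.00 = 52.04 in
ȳ = 159000.00 / 6000.00 = 26.50 in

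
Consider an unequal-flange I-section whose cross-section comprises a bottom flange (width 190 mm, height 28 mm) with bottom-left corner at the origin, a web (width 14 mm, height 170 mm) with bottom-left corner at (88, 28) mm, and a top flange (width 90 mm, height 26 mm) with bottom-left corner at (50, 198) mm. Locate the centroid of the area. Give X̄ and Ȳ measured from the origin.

X̄ = 95.00 mm, Ȳ = 83.38 mm

Part | A | x̄ᵢ | ȳᵢ | A·x̄ᵢ | A·ȳᵢ
bottom flange | 5320.00 | 95.00 | 14.00 | 505400.00 | 74480.00
web | 2380.00 | 95.00 | 113.00 | 226100.00 | 268940.00
top flange | 2340.00 | 95.00 | 211.00 | 222300.00 | 493740.00
Σ | 10040.00 |  |  | 953800.00 | 837160.00
X̄ = 953800.00 / 10040.00 = 95.00 mm
Ȳ = 837160.00 / 10040.00 = 83.38 mm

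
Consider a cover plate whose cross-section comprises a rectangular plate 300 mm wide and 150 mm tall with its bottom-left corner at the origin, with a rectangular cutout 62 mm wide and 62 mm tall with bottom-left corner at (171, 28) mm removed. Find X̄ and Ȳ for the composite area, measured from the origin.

X̄ = 145.14 mm, Ȳ = 76.49 mm

plate: A = 300 × 150 = 45000.00, centroid at (150.00, 75.00).
hole: A = −(62 × 62) = -3844.00, centroid at (202.00, 59.00).
ΣA = 41156.00 mm²
ΣAX̄ = (45000.00)(150.00) + (-3844.00)(202.00) = 5973512.00 mm³
ΣAȲ = (45000.00)(75.00) + (-3844.00)(59.00) = 3148204.00 mm³
X̄ = 5973512.00 / 41156.00 = 145.14 mm
Ȳ = 3148204.00 / 41156.00 = 76.49 mm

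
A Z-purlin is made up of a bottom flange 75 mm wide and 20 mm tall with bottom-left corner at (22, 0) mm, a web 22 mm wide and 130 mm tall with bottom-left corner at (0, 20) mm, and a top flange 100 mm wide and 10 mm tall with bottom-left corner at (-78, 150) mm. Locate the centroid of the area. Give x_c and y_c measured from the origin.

bottom flange: A = 75 × 20 = 1500.00, centroid at (59.50, 10.00).
web: A = 22 × 130 = 2860.00, centroid at (11.00, 85.00).
top flange: A = 100 × 10 = 1000.00, centroid at (-28.00, 155.00).
ΣA = 5360.00 mm²
ΣAx_c = (1500.00)(59.50) + (2860.00)(11.00) + (1000.00)(-28.00) = 92710.00 mm³
ΣAy_c = (1500.00)(10.00) + (2860.00)(85.00) + (1000.00)(155.00) = 413100.00 mm³
x_c = 92710.00 / 5360.00 = 17.30 mm
y_c = 413100.00 / 5360.00 = 77.07 mm

x_c = 17.30 mm, y_c = 77.07 mm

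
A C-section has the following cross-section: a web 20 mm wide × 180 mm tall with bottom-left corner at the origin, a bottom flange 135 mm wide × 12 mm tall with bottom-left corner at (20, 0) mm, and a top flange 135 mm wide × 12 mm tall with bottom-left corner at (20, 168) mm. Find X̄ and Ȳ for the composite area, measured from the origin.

X̄ = 46.71 mm, Ȳ = 90.00 mm

web: A = 20 × 180 = 3600.00, centroid at (10.00, 90.00).
bottom flange: A = 135 × 12 = 1620.00, centroid at (87.50, 6.00).
top flange: A = 135 × 12 = 1620.00, centroid at (87.50, 174.00).
ΣA = 6840.00 mm²
ΣAX̄ = (3600.00)(10.00) + (1620.00)(87.50) + (1620.00)(87.50) = 319500.00 mm³
ΣAȲ = (3600.00)(90.00) + (1620.00)(6.00) + (1620.00)(174.00) = 615600.00 mm³
X̄ = 319500.00 / 6840.00 = 46.71 mm
Ȳ = 615600.00 / 6840.00 = 90.00 mm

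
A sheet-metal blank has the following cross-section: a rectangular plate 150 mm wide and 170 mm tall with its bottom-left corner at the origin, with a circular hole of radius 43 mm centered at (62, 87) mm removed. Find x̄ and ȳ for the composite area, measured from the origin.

plate: A = 150 × 170 = 25500.00, centroid at (75.00, 85.00).
hole: A = −π·43² = -5808.80, centroid at (62.00, 87.00).
ΣA = 19691.20 mm², ΣAx̄ = 1552354.10 mm³, ΣAȳ = 1662133.98 mm³.
x̄ = 1552354.10/19691.20 = 78.83 mm; ȳ = 1662133.98/19691.20 = 84.41 mm.

x̄ = 78.83 mm, ȳ = 84.41 mm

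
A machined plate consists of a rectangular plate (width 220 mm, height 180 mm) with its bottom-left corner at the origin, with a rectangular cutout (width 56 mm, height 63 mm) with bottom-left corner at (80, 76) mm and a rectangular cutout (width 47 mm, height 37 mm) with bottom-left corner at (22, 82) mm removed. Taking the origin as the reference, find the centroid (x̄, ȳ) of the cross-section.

plate: A = 220 × 180 = 39600.00, centroid at (110.00, 90.00).
hole 1: A = −(56 × 63) = -3528.00, centroid at (108.00, 107.50).
hole 2: A = −(47 × 37) = -1739.00, centroid at (45.50, 100.50).
ΣA = 34333.00 mm²
ΣAx̄ = (39600.00)(110.00) + (-3528.00)(108.00) + (-1739.00)(45.50) = 3895851.50 mm³
ΣAȳ = (39600.00)(90.00) + (-3528.00)(107.50) + (-1739.00)(100.50) = 3009970.50 mm³
x̄ = 3895851.50 / 34333.00 = 113.47 mm
ȳ = 3009970.50 / 34333.00 = 87.67 mm

x̄ = 113.47 mm, ȳ = 87.67 mm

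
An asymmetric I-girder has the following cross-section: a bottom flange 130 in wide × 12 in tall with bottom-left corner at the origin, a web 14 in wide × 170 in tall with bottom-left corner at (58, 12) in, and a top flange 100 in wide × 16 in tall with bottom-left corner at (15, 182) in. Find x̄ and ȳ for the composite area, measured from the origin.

x̄ = 65.00 in, ȳ = 98.23 in

bottom flange: A = 130 × 12 = 1560.00, centroid at (65.00, 6.00).
web: A = 14 × 170 = 2380.00, centroid at (65.00, 97.00).
top flange: A = 100 × 16 = 1600.00, centroid at (65.00, 190.00).
ΣA = 5540.00 in²
ΣAx̄ = (1560.00)(65.00) + (2380.00)(65.00) + (1600.00)(65.00) = 360100.00 in³
ΣAȳ = (1560.00)(6.00) + (2380.00)(97.00) + (1600.00)(190.00) = 544220.00 in³
x̄ = 360100.00 / 5540.00 = 65.00 in
ȳ = 544220.00 / 5540.00 = 98.23 in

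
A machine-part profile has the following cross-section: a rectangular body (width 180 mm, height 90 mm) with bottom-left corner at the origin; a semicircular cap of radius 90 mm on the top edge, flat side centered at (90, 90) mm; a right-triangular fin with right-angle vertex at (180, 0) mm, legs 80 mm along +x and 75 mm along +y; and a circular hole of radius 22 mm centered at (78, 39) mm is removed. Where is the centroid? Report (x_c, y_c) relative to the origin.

Part | A | x̄ᵢ | ȳᵢ | A·x̄ᵢ | A·ȳᵢ
rectangular body | 16200.00 | 90.00 | 45.00 | 1458000.00 | 729000.00
semicircular top | 12723.45 | 90.00 | 128.20 | 1145110.52 | 1631110.52
triangular fin | 3000.00 | 206.67 | 25.00 | 620000.00 | 75000.00
hole | -1520.53 | 78.00 | 39.00 | -118601.41 | -59300.70
Σ | 30402.92 |  |  | 3104509.12 | 2375809.82
x_c = 3104509.12 / 30402.92 = 102.11 mm
y_c = 2375809.82 / 30402.92 = 78.14 mm

x_c = 102.11 mm, y_c = 78.14 mm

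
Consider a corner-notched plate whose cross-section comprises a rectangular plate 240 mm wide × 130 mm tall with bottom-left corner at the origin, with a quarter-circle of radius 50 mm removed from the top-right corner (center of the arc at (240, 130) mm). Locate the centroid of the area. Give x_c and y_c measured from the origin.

plate: A = 240 × 130 = 31200.00, centroid at (120.00, 65.00).
removed quarter-circle: A = −¼π·50² = -1963.50, centroid at (218.78, 108.78).
ΣA = 29236.50 mm², ΣAx_c = 3314427.77 mm³, ΣAy_c = 1814412.26 mm³.
x_c = 3314427.77/29236.50 = 113.37 mm; y_c = 1814412.26/29236.50 = 62.06 mm.

x_c = 113.37 mm, y_c = 62.06 mm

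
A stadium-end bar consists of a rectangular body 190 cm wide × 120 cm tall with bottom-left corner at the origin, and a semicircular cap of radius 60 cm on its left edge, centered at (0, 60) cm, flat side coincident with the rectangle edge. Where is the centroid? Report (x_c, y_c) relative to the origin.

Part | A | x̄ᵢ | ȳᵢ | A·x̄ᵢ | A·ȳᵢ
rectangular body | 22800.00 | 95.00 | 60.00 | 2166000.00 | 1368000.00
semicircular end | 5654.87 | -25.46 | 60.00 | -144000.00 | 339292.01
Σ | 28454.87 |  |  | 2022000.00 | 1707292.01
x_c = 2022000.00 / 28454.87 = 71.06 cm
y_c = 1707292.01 / 28454.87 = 60.00 cm

x_c = 71.06 cm, y_c = 60.00 cm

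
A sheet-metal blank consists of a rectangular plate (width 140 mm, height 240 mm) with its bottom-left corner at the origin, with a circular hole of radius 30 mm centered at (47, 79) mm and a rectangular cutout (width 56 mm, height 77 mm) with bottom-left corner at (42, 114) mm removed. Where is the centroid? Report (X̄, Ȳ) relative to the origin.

Part | A | x̄ᵢ | ȳᵢ | A·x̄ᵢ | A·ȳᵢ
plate | 33600.00 | 70.00 | 120.00 | 2352000.00 | 4032000.00
hole 1 | -2827.43 | 47.00 | 79.00 | -132889.37 | -223367.24
hole 2 | -4312.00 | 70.00 | 152.50 | -301840.00 | -657580.00
Σ | 26460.57 |  |  | 1917270.63 | 3151052.76
X̄ = 1917270.63 / 26460.57 = 72.46 mm
Ȳ = 3151052.76 / 26460.57 = 119.08 mm

X̄ = 72.46 mm, Ȳ = 119.08 mm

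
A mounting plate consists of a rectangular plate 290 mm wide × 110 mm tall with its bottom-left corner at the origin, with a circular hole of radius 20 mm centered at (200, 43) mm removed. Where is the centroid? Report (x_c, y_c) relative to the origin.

plate: A = 290 × 110 = 31900.00, centroid at (145.00, 55.00).
hole: A = −π·20² = -1256.64, centroid at (200.00, 43.00).
ΣA = 30643.36 mm²
ΣAx_c = (31900.00)(145.00) + (-1256.64)(200.00) = 4374172.59 mm³
ΣAy_c = (31900.00)(55.00) + (-1256.64)(43.00) = 1700464.61 mm³
x_c = 4374172.59 / 30643.36 = 142.74 mm
y_c = 1700464.61 / 30643.36 = 55.49 mm

x_c = 142.74 mm, y_c = 55.49 mm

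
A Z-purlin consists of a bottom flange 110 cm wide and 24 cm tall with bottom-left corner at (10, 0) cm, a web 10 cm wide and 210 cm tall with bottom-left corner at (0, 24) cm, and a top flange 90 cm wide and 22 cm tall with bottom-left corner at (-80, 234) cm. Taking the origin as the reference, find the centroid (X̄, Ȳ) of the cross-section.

X̄ = 16.79 cm, Ȳ = 117.21 cm

Part | A | x̄ᵢ | ȳᵢ | A·x̄ᵢ | A·ȳᵢ
bottom flange | 2640.00 | 65.00 | 12.00 | 171600.00 | 31680.00
web | 2100.00 | 5.00 | 129.00 | 10500.00 | 270900.00
top flange | 1980.00 | -35.00 | 245.00 | -69300.00 | 485100.00
Σ | 6720.00 |  |  | 112800.00 | 787680.00
X̄ = 112800.00 / 6720.00 = 16.79 cm
Ȳ = 787680.00 / 6720.00 = 117.21 cm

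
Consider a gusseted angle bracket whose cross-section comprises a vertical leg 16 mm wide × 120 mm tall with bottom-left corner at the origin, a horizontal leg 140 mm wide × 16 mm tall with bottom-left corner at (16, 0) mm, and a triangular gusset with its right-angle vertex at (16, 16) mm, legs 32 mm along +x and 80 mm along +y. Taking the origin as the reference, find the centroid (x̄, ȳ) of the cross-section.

vertical leg: A = 16 × 120 = 1920.00, centroid at (8.00, 60.00).
horizontal leg: A = 140 × 16 = 2240.00, centroid at (86.00, 8.00).
gusset: A = ½·32·80 = 1280.00, centroid at (26.67, 42.67).
ΣA = 5440.00 mm²
ΣAx̄ = (1920.00)(8.00) + (2240.00)(86.00) + (1280.00)(26.67) = 242133.33 mm³
ΣAȳ = (1920.00)(60.00) + (2240.00)(8.00) + (1280.00)(42.67) = 187733.33 mm³
x̄ = 242133.33 / 5440.00 = 44.51 mm
ȳ = 187733.33 / 5440.00 = 34.51 mm

x̄ = 44.51 mm, ȳ = 34.51 mm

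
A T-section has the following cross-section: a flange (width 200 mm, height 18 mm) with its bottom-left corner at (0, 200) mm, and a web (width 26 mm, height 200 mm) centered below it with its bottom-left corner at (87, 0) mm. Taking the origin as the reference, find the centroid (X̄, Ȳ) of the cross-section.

X̄ = 100.00 mm, Ȳ = 144.59 mm

Part | A | x̄ᵢ | ȳᵢ | A·x̄ᵢ | A·ȳᵢ
web | 5200.00 | 100.00 | 100.00 | 520000.00 | 520000.00
flange | 3600.00 | 100.00 | 209.00 | 360000.00 | 752400.00
Σ | 8800.00 |  |  | 880000.00 | 1272400.00
X̄ = 880000.00 / 8800.00 = 100.00 mm
Ȳ = 1272400.00 / 8800.00 = 144.59 mm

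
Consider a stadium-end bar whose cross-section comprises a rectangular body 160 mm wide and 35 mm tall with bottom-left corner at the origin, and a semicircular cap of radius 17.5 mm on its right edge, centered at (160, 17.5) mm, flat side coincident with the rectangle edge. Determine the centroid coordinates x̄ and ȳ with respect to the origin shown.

rectangular body: A = 160 × 35 = 5600.00, centroid at (80.00, 17.50).
semicircular end: A = ½π·17.5² = 481.06, centroid at (167.43, 17.50).
ΣA = 6081.06 mm², ΣAx̄ = 528541.94 mm³, ΣAȳ = 106418.49 mm³.
x̄ = 528541.94/6081.06 = 86.92 mm; ȳ = 106418.49/6081.06 = 17.50 mm.

x̄ = 86.92 mm, ȳ = 17.50 mm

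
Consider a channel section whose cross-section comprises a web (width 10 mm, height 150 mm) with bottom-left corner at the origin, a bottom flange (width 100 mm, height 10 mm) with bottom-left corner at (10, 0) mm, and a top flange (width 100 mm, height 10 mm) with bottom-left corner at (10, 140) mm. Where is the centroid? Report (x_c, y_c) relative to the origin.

web: A = 10 × 150 = 1500.00, centroid at (5.00, 75.00).
bottom flange: A = 100 × 10 = 1000.00, centroid at (60.00, 5.00).
top flange: A = 100 × 10 = 1000.00, centroid at (60.00, 145.00).
ΣA = 3500.00 mm², ΣAx_c = 127500.00 mm³, ΣAy_c = 262500.00 mm³.
x_c = 127500.00/3500.00 = 36.43 mm; y_c = 262500.00/3500.00 = 75.00 mm.

x_c = 36.43 mm, y_c = 75.00 mm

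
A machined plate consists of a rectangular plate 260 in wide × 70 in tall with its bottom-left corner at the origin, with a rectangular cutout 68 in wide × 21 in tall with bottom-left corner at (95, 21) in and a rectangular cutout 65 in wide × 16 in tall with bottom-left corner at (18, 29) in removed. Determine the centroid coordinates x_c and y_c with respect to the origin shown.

x_c = 135.35 in, y_c = 35.19 in

Part | A | x̄ᵢ | ȳᵢ | A·x̄ᵢ | A·ȳᵢ
plate | 18200.00 | 130.00 | 35.00 | 2366000.00 | 637000.00
hole 1 | -1428.00 | 129.00 | 31.50 | -184212.00 | -44982.00
hole 2 | -1040.00 | 50.50 | 37.00 | -52520.00 | -38480.00
Σ | 15732.00 |  |  | 2129268.00 | 553538.00
x_c = 2129268.00 / 15732.00 = 135.35 in
y_c = 553538.00 / 15732.00 = 35.19 in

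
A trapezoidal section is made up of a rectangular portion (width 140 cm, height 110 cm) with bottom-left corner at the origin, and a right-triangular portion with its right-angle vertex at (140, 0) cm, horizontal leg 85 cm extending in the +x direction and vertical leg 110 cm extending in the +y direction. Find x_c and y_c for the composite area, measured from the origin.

x_c = 92.90 cm, y_c = 50.73 cm

Part | A | x̄ᵢ | ȳᵢ | A·x̄ᵢ | A·ȳᵢ
rectangular portion | 15400.00 | 70.00 | 55.00 | 1078000.00 | 847000.00
triangular portion | 4675.00 | 168.33 | 36.67 | 786958.33 | 171416.67
Σ | 20075.00 |  |  | 1864958.33 | 1018416.67
x_c = 1864958.33 / 20075.00 = 92.90 cm
y_c = 1018416.67 / 20075.00 = 50.73 cm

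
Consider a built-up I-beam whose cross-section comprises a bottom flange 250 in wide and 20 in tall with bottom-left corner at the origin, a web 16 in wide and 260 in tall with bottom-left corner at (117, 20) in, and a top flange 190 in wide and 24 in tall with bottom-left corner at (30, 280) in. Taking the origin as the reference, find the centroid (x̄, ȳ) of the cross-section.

x̄ = 125.00 in, ȳ = 146.17 in

bottom flange: A = 250 × 20 = 5000.00, centroid at (125.00, 10.00).
web: A = 16 × 260 = 4160.00, centroid at (125.00, 150.00).
top flange: A = 190 × 24 = 4560.00, centroid at (125.00, 292.00).
ΣA = 13720.00 in², ΣAx̄ = 1715000.00 in³, ΣAȳ = 2005520.00 in³.
x̄ = 1715000.00/13720.00 = 125.00 in; ȳ = 2005520.00/13720.00 = 146.17 in.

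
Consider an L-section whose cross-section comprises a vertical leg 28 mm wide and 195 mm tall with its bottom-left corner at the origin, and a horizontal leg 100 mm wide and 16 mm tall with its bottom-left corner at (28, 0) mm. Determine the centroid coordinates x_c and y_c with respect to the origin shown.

vertical leg: A = 28 × 195 = 5460.00, centroid at (14.00, 97.50).
horizontal leg: A = 100 × 16 = 1600.00, centroid at (78.00, 8.00).
ΣA = 7060.00 mm², ΣAx_c = 201240.00 mm³, ΣAy_c = 545150.00 mm³.
x_c = 201240.00/7060.00 = 28.50 mm; y_c = 545150.00/7060.00 = 77.22 mm.

x_c = 28.50 mm, y_c = 77.22 mm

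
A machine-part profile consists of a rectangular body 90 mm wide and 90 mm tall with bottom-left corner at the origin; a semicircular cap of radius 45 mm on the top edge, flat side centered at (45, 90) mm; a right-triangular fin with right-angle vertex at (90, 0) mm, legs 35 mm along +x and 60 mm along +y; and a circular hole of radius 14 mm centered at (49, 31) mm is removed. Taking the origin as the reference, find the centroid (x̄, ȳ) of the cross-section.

Part | A | x̄ᵢ | ȳᵢ | A·x̄ᵢ | A·ȳᵢ
rectangular body | 8100.00 | 45.00 | 45.00 | 364500.00 | 364500.00
semicircular top | 3180.86 | 45.00 | 109.10 | 143138.82 | 347027.63
triangular fin | 1050.00 | 101.67 | 20.00 | 106750.00 | 21000.00
hole | -615.75 | 49.00 | 31.00 | -30171.86 | -19088.32
Σ | 11715.11 |  |  | 584216.96 | 713439.31
x̄ = 584216.96 / 11715.11 = 49.87 mm
ȳ = 713439.31 / 11715.11 = 60.90 mm

x̄ = 49.87 mm, ȳ = 60.90 mm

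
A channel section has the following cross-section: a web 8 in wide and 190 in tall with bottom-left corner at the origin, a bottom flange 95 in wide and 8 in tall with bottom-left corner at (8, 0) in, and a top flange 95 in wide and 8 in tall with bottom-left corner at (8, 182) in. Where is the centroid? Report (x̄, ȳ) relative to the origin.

x̄ = 29.75 in, ȳ = 95.00 in

web: A = 8 × 190 = 1520.00, centroid at (4.00, 95.00).
bottom flange: A = 95 × 8 = 760.00, centroid at (55.50, 4.00).
top flange: A = 95 × 8 = 760.00, centroid at (55.50, 186.00).
ΣA = 3040.00 in²
ΣAx̄ = (1520.00)(4.00) + (760.00)(55.50) + (760.00)(55.50) = 90440.00 in³
ΣAȳ = (1520.00)(95.00) + (760.00)(4.00) + (760.00)(186.00) = 288800.00 in³
x̄ = 90440.00 / 3040.00 = 29.75 in
ȳ = 288800.00 / 3040.00 = 95.00 in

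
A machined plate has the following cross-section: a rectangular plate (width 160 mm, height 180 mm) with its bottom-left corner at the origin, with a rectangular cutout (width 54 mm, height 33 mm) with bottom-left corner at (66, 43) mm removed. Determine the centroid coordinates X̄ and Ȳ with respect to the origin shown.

X̄ = 79.14 mm, Ȳ = 92.01 mm

Part | A | x̄ᵢ | ȳᵢ | A·x̄ᵢ | A·ȳᵢ
plate | 28800.00 | 80.00 | 90.00 | 2304000.00 | 2592000.00
hole | -1782.00 | 93.00 | 59.50 | -165726.00 | -106029.00
Σ | 27018.00 |  |  | 2138274.00 | 2485971.00
X̄ = 2138274.00 / 27018.00 = 79.14 mm
Ȳ = 2485971.00 / 27018.00 = 92.01 mm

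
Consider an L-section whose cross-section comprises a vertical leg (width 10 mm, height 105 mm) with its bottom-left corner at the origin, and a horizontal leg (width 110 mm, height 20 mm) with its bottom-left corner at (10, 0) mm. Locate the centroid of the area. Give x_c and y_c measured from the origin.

x_c = 45.62 mm, y_c = 23.73 mm

vertical leg: A = 10 × 105 = 1050.00, centroid at (5.00, 52.50).
horizontal leg: A = 110 × 20 = 2200.00, centroid at (65.00, 10.00).
ΣA = 3250.00 mm²
ΣAx_c = (1050.00)(5.00) + (2200.00)(65.00) = 148250.00 mm³
ΣAy_c = (1050.00)(52.50) + (2200.00)(10.00) = 77125.00 mm³
x_c = 148250.00 / 3250.00 = 45.62 mm
y_c = 77125.00 / 3250.00 = 23.73 mm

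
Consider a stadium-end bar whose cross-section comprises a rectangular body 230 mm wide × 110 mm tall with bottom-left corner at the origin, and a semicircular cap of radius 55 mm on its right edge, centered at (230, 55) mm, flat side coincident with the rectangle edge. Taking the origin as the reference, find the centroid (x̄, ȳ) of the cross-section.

x̄ = 136.87 mm, ȳ = 55.00 mm

rectangular body: A = 230 × 110 = 25300.00, centroid at (115.00, 55.00).
semicircular end: A = ½π·55² = 4751.66, centroid at (253.34, 55.00).
ΣA = 30051.66 mm²
ΣAx̄ = (25300.00)(115.00) + (4751.66)(253.34) = 4113298.21 mm³
ΣAȳ = (25300.00)(55.00) + (4751.66)(55.00) = 1652841.24 mm³
x̄ = 4113298.21 / 30051.66 = 136.87 mm
ȳ = 1652841.24 / 30051.66 = 55.00 mm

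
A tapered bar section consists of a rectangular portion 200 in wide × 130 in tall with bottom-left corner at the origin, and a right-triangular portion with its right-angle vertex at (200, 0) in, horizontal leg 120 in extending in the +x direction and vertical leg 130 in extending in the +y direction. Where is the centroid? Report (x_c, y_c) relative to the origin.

x_c = 132.31 in, y_c = 60.00 in

rectangular portion: A = 200 × 130 = 26000.00, centroid at (100.00, 65.00).
triangular portion: A = ½·120·130 = 7800.00, centroid at (240.00, 43.33).
ΣA = 33800.00 in²
ΣAx_c = (26000.00)(100.00) + (7800.00)(240.00) = 4472000.00 in³
ΣAy_c = (26000.00)(65.00) + (7800.00)(43.33) = 2028000.00 in³
x_c = 4472000.00 / 33800.00 = 132.31 in
y_c = 2028000.00 / 33800.00 = 60.00 in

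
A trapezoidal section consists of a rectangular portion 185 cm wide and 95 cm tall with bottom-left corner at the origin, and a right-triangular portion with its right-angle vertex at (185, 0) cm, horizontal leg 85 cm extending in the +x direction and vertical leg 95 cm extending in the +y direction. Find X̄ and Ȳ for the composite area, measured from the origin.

Part | A | x̄ᵢ | ȳᵢ | A·x̄ᵢ | A·ȳᵢ
rectangular portion | 17575.00 | 92.50 | 47.50 | 1625687.50 | 834812.50
triangular portion | 4037.50 | 213.33 | 31.67 | 861333.33 | 127854.17
Σ | 21612.50 |  |  | 2487020.83 | 962666.67
X̄ = 2487020.83 / 21612.50 = 115.07 cm
Ȳ = 962666.67 / 21612.50 = 44.54 cm

X̄ = 115.07 cm, Ȳ = 44.54 cm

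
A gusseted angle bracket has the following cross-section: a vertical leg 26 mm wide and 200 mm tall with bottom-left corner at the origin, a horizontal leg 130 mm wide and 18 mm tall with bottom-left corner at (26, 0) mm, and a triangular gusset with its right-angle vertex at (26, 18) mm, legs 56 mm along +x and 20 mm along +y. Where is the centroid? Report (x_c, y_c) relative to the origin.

vertical leg: A = 26 × 200 = 5200.00, centroid at (13.00, 100.00).
horizontal leg: A = 130 × 18 = 2340.00, centroid at (91.00, 9.00).
gusset: A = ½·56·20 = 560.00, centroid at (44.67, 24.67).
ΣA = 8100.00 mm², ΣAx_c = 305553.33 mm³, ΣAy_c = 554873.33 mm³.
x_c = 305553.33/8100.00 = 37.72 mm; y_c = 554873.33/8100.00 = 68.50 mm.

x_c = 37.72 mm, y_c = 68.50 mm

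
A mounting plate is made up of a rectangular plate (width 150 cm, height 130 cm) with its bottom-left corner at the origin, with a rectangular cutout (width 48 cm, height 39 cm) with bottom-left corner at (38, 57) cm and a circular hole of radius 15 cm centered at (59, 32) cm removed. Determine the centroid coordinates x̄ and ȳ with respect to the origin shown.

x̄ = 77.11 cm, ȳ = 65.11 cm

plate: A = 150 × 130 = 19500.00, centroid at (75.00, 65.00).
hole 1: A = −(48 × 39) = -1872.00, centroid at (62.00, 76.50).
hole 2: A = −π·15² = -706.86, centroid at (59.00, 32.00).
ΣA = 16921.14 cm², ΣAx̄ = 1304731.36 cm³, ΣAȳ = 1101672.53 cm³.
x̄ = 1304731.36/16921.14 = 77.11 cm; ȳ = 1101672.53/16921.14 = 65.11 cm.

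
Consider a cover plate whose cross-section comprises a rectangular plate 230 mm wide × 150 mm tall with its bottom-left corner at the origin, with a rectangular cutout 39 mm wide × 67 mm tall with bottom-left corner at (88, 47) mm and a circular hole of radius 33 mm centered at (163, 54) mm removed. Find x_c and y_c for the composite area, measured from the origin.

x_c = 109.92 mm, y_c = 77.02 mm

plate: A = 230 × 150 = 34500.00, centroid at (115.00, 75.00).
hole 1: A = −(39 × 67) = -2613.00, centroid at (107.50, 80.50).
hole 2: A = −π·33² = -3421.19, centroid at (163.00, 54.00).
ΣA = 28465.81 mm²
ΣAx_c = (34500.00)(115.00) + (-2613.00)(107.50) + (-3421.19)(163.00) = 3128947.81 mm³
ΣAy_c = (34500.00)(75.00) + (-2613.00)(80.50) + (-3421.19)(54.00) = 2192409.00 mm³
x_c = 3128947.81 / 28465.81 = 109.92 mm
y_c = 2192409.00 / 28465.81 = 77.02 mm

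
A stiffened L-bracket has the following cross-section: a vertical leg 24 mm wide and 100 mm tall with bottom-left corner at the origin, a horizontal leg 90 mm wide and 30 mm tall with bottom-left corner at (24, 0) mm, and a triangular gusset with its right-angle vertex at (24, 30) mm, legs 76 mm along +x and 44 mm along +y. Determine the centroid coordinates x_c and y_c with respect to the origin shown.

Part | A | x̄ᵢ | ȳᵢ | A·x̄ᵢ | A·ȳᵢ
vertical leg | 2400.00 | 12.00 | 50.00 | 28800.00 | 120000.00
horizontal leg | 2700.00 | 69.00 | 15.00 | 186300.00 | 40500.00
gusset | 1672.00 | 49.33 | 44.67 | 82485.33 | 74682.67
Σ | 6772.00 |  |  | 297585.33 | 235182.67
x_c = 297585.33 / 6772.00 = 43.94 mm
y_c = 235182.67 / 6772.00 = 34.73 mm

x_c = 43.94 mm, y_c = 34.73 mm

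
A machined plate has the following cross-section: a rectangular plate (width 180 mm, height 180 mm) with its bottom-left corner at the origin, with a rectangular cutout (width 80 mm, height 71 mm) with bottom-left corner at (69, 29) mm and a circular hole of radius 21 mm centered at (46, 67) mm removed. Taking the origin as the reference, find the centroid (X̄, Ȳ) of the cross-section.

Part | A | x̄ᵢ | ȳᵢ | A·x̄ᵢ | A·ȳᵢ
plate | 32400.00 | 90.00 | 90.00 | 2916000.00 | 2916000.00
hole 1 | -5680.00 | 109.00 | 64.50 | -619120.00 | -366360.00
hole 2 | -1385.44 | 46.00 | 67.00 | -63730.35 | -92824.64
Σ | 25334.56 |  |  | 2233149.65 | 2456815.36
X̄ = 2233149.65 / 25334.56 = 88.15 mm
Ȳ = 2456815.36 / 25334.56 = 96.97 mm

X̄ = 88.15 mm, Ȳ = 96.97 mm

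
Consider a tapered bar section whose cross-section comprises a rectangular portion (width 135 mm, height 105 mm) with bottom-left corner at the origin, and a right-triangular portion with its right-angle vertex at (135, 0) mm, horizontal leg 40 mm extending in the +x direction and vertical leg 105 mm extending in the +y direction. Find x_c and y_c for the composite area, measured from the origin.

x_c = 77.93 mm, y_c = 50.24 mm

rectangular portion: A = 135 × 105 = 14175.00, centroid at (67.50, 52.50).
triangular portion: A = ½·40·105 = 2100.00, centroid at (148.33, 35.00).
ΣA = 16275.00 mm², ΣAx_c = 1268312.50 mm³, ΣAy_c = 817687.50 mm³.
x_c = 1268312.50/16275.00 = 77.93 mm; y_c = 817687.50/16275.00 = 50.24 mm.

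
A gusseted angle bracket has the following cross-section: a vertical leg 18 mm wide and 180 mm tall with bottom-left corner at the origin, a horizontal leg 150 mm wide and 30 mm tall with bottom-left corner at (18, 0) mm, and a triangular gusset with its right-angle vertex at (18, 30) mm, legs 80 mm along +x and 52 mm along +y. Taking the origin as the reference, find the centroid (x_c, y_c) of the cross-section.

Part | A | x̄ᵢ | ȳᵢ | A·x̄ᵢ | A·ȳᵢ
vertical leg | 3240.00 | 9.00 | 90.00 | 29160.00 | 291600.00
horizontal leg | 4500.00 | 93.00 | 15.00 | 418500.00 | 67500.00
gusset | 2080.00 | 44.67 | 47.33 | 92906.67 | 98453.33
Σ | 9820.00 |  |  | 540566.67 | 457553.33
x_c = 540566.67 / 9820.00 = 55.05 mm
y_c = 457553.33 / 9820.00 = 46.59 mm

x_c = 55.05 mm, y_c = 46.59 mm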